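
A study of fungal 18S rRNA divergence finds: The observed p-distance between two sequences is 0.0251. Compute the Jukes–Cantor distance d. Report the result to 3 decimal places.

d = −(3/4) ln(1 − 4p/3) = −0.75 ln(1 − 0.033467) = −0.75 ln(0.966533)
  = −0.75 × (-0.034040) = 0.025530 substitutions/site.

0.026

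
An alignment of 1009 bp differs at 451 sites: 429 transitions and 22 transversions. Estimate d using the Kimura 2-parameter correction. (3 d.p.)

P = 429/1009 ≈ 0.425173 and Q = 22/1009 ≈ 0.021804.
Under the Kimura two-parameter model, d = −½ ln(1 − 2P − Q) − ¼ ln(1 − 2Q).
1 − 2P − Q = 0.12785, giving −½ ln(0.12785) = 1.028449.
1 − 2Q = 0.956392, giving −¼ ln(0.956392) = 0.011147.
d = 1.028449 + 0.011147 = 1.039596.

1.040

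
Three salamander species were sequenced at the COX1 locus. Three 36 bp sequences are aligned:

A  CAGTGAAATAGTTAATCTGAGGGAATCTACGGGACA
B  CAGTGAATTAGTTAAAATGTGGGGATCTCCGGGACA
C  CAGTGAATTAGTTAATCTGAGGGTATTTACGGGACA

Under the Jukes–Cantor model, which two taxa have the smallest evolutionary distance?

A–B: 6/36 differ, p = 0.167, d = 0.188.
A–C: 3/36 differ, p = 0.083, d = 0.088.
B–C: 6/36 differ, p = 0.167, d = 0.188.
The smallest distance is between A and C.

A and C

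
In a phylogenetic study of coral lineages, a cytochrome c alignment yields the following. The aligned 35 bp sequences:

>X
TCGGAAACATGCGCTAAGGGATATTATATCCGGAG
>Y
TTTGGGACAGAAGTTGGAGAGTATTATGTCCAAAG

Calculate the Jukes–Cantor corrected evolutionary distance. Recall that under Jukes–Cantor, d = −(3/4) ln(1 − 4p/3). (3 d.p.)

0.705

The sequences differ at 16 of 35 sites, so p = 16/35 ≈ 0.457143.
d = −(3/4) ln(1 − 4p/3) = −0.75 ln(1 − 0.609524) = −0.75 ln(0.390476)
  = −0.75 × (-0.940389) = 0.705292 substitutions/site.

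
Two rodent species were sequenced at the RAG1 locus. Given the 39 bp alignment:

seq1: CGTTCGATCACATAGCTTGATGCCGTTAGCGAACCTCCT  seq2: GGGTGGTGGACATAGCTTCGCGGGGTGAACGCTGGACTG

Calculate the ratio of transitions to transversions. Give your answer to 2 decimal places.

0.25

Transitions are A↔G and C↔T; transversions are all other mismatches.
Transitions: 4. Transversions: 16.
R = 4/16 = 0.25.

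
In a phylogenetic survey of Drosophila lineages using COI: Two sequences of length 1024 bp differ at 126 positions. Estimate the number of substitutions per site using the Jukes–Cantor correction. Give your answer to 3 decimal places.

0.134

p = 126/1024 ≈ 0.123047.
d = −(3/4) ln(1 − 4p/3) = −0.75 ln(1 − 0.164063) = −0.75 ln(0.835937)
  = −0.75 × (-0.179202) = 0.134402 substitutions/site.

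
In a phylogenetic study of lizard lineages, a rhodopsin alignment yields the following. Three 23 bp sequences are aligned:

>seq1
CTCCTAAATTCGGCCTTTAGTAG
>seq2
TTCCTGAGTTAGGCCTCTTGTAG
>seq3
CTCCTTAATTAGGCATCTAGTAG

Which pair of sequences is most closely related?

seq1 and seq3

seq1–seq2: 6/23 differ, p = 0.261, d = 0.321.
seq1–seq3: 4/23 differ, p = 0.174, d = 0.198.
seq2–seq3: 5/23 differ, p = 0.217, d = 0.257.
The smallest distance is between seq1 and seq3.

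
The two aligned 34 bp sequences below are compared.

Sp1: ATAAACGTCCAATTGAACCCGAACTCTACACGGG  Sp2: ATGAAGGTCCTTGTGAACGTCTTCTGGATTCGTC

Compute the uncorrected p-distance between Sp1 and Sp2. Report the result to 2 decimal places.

The sequences differ at 16 of 34 positions.
p = 16/34 = 0.470588… ≈ 0.47 (to 2 d.p.).

0.47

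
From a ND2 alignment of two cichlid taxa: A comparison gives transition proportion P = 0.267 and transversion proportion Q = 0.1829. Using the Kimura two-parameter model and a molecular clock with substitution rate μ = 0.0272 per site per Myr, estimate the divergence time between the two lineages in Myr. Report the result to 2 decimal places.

Under the Kimura two-parameter model, d = −½ ln(1 − 2P − Q) − ¼ ln(1 − 2Q).
1 − 2P − Q = 0.2831, giving −½ ln(0.2831) = 0.630978.
1 − 2Q = 0.6342, giving −¼ ln(0.6342) = 0.113848.
d = 0.630978 + 0.113848 = 0.744826.
Under a molecular clock d = 2μt, so t = d/(2μ) = 0.744826 / (2 × 0.0272) = 13.69 Myr.

13.69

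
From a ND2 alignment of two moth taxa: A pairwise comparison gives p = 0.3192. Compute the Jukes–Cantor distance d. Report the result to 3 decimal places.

d = −(3/4) ln(1 − 4p/3) = −0.75 ln(1 − 0.4256) = −0.75 ln(0.5744)
  = −0.75 × (-0.554429) = 0.415822 substitutions/site.

0.416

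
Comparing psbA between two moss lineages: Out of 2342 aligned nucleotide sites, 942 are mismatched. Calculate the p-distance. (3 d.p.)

0.402

p = 942/2342 = 0.402220… ≈ 0.402 (to 3 d.p.).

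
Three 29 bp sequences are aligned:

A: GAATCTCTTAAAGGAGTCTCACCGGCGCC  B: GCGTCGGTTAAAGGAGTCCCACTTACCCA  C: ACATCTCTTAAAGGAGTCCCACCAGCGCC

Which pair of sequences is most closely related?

A and C

A–B: 10/29 differ, p = 0.345, d = 0.462.
A–C: 4/29 differ, p = 0.138, d = 0.152.
B–C: 9/29 differ, p = 0.310, d = 0.401.
The smallest distance is between A and C.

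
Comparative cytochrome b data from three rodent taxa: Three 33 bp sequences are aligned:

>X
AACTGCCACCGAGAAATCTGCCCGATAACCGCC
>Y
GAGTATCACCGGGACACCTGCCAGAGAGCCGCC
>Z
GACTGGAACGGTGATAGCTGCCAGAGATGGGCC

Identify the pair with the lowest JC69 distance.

X and Y

X–Y: 10/33 differ, p = 0.303, d = 0.388.
X–Z: 12/33 differ, p = 0.364, d = 0.497.
Y–Z: 11/33 differ, p = 0.333, d = 0.441.
The smallest distance is between X and Y.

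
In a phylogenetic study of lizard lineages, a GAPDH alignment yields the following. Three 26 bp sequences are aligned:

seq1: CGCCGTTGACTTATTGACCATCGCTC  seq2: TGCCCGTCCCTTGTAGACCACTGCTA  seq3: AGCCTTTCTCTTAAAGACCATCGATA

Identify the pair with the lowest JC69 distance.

seq1 and seq3

seq1–seq2: 10/26 differ, p = 0.385, d = 0.539.
seq1–seq3: 8/26 differ, p = 0.308, d = 0.396.
seq2–seq3: 9/26 differ, p = 0.346, d = 0.464.
The smallest distance is between seq1 and seq3.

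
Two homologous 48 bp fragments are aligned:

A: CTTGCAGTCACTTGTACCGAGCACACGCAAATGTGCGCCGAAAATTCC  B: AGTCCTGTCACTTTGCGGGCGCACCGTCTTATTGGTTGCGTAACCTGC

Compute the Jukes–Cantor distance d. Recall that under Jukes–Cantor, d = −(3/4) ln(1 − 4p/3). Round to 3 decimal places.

The sequences differ at 24 of 48 sites, so p = 24/48 = 0.5.
d = −(3/4) ln(1 − 4p/3) = −0.75 ln(1 − 0.666667) = −0.75 ln(0.333333)
  = −0.75 × (-1.098613) = 0.823960 substitutions/site.

0.824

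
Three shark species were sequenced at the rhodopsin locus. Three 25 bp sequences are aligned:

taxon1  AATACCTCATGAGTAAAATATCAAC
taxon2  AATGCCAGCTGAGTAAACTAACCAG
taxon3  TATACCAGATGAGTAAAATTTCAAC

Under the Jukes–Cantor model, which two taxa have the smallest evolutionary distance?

taxon1–taxon2: 8/25 differ, p = 0.320, d = 0.417.
taxon1–taxon3: 4/25 differ, p = 0.160, d = 0.180.
taxon2–taxon3: 8/25 differ, p = 0.320, d = 0.417.
The smallest distance is between taxon1 and taxon3.

taxon1 and taxon3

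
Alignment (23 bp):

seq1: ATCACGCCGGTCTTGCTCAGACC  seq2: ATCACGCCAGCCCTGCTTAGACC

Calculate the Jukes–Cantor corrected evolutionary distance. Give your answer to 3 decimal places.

0.198

The sequences differ at 4 of 23 sites (9, 11, 13, 18), so p = 4/23 ≈ 0.173913.
d = −(3/4) ln(1 − 4p/3) = −0.75 ln(1 − 0.231884) = −0.75 ln(0.768116)
  = −0.75 × (-0.263815) = 0.197861 substitutions/site.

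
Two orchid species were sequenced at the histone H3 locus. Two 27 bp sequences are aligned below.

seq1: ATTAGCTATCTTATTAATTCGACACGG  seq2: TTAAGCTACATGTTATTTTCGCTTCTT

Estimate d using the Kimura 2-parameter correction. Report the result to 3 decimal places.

Of 27 sites, 2 differences are transitions and 12 are transversions, so P = 2/27 ≈ 0.074074 and Q = 12/27 ≈ 0.444444.
Under the Kimura two-parameter model, d = −½ ln(1 − 2P − Q) − ¼ ln(1 − 2Q).
1 − 2P − Q = 0.407408, giving −½ ln(0.407408) = 0.448970.
1 − 2Q = 0.111112, giving −¼ ln(0.111112) = 0.549304.
d = 0.448970 + 0.549304 = 0.998274.

0.998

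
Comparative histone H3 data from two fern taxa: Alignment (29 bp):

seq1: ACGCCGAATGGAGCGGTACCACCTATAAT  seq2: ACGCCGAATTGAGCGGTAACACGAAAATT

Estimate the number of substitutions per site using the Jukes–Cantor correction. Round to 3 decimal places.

0.242

The sequences differ at 6 of 29 sites (10, 19, 23, 24, 26, 28), so p = 6/29 ≈ 0.206897.
d = −(3/4) ln(1 − 4p/3) = −0.75 ln(1 − 0.275863) = −0.75 ln(0.724137)
  = −0.75 × (-0.322775) = 0.242081 substitutions/site.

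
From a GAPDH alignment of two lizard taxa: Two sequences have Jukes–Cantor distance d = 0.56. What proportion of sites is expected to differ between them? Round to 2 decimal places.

p = (3/4)(1 − e^(−4d/3)) = 0.75 × (1 − e^(-0.746667)) = 0.75 × (1 − 0.473944) = 0.394542.

0.39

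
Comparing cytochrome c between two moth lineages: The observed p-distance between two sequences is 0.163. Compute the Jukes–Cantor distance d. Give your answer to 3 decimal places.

d = −(3/4) ln(1 − 4p/3) = −0.75 ln(1 − 0.217333) = −0.75 ln(0.782667)
  = −0.75 × (-0.245048) = 0.183786 substitutions/site.

0.184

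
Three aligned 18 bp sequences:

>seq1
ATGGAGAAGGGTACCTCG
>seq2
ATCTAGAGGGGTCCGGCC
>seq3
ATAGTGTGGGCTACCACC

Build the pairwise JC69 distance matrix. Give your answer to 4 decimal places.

d(seq1,seq2) = 0.5482, d(seq1,seq3) = 0.5482, d(seq2,seq3) = 0.6735

seq1–seq2: 7/18 sites differ → p ≈ 0.388889, d = −0.75 ln(1 − 0.518519) = 0.548166 ≈ 0.5482.
seq1–seq3: 7/18 sites differ → p ≈ 0.388889, d = −0.75 ln(1 − 0.518519) = 0.548166 ≈ 0.5482.
seq2–seq3: 8/18 sites differ → p ≈ 0.444444, d = −0.75 ln(1 − 0.592592) = 0.673455 ≈ 0.6735.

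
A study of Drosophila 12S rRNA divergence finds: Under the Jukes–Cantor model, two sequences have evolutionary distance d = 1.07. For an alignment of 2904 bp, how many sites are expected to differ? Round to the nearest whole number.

1655

Invert JC69: p = (3/4)(1 − e^(−4d/3)) = 0.75 × (1 − e^(-1.426667)) = 0.75 × (1 − 0.240108) = 0.569919.
Expected differing sites = pL ≈ 0.569919 × 2904 = 1655.044776 ≈ 1655.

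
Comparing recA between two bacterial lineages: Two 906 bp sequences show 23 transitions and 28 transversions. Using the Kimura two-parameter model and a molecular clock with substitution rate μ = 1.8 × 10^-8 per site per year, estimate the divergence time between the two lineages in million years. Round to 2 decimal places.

P = 23/906 ≈ 0.025386 and Q = 28/906 ≈ 0.030905.
Under the Kimura two-parameter model, d = −½ ln(1 − 2P − Q) − ¼ ln(1 − 2Q).
1 − 2P − Q = 0.918323, giving −½ ln(0.918323) = 0.042603.
1 − 2Q = 0.93819, giving −¼ ln(0.93819) = 0.015951.
d = 0.042603 + 0.015951 = 0.058554.
Under a molecular clock d = 2μt, so t = d/(2μ) = 0.058554 / (2 × 1.8 × 10^-8) = 1.63 million years.

1.63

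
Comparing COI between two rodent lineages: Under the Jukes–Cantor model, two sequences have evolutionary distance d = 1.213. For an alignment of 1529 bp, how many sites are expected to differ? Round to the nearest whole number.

Invert JC69: p = (3/4)(1 − e^(−4d/3)) = 0.75 × (1 − e^(-1.617333)) = 0.75 × (1 − 0.198427) = 0.601180.
Expected differing sites = pL ≈ 0.601180 × 1529 = 919.20422 ≈ 919.

919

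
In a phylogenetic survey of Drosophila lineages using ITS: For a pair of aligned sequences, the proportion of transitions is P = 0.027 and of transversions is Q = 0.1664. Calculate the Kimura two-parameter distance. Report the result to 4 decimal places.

0.2257

Under the Kimura two-parameter model, d = −½ ln(1 − 2P − Q) − ¼ ln(1 − 2Q).
1 − 2P − Q = 0.7796, giving −½ ln(0.7796) = 0.124487.
1 − 2Q = 0.6672, giving −¼ ln(0.6672) = 0.101166.
d = 0.124487 + 0.101166 = 0.225653.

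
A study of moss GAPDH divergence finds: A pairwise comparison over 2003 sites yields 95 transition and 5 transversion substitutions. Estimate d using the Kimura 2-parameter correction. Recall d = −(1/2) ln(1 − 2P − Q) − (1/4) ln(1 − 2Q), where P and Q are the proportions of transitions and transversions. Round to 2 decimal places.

P = 95/2003 ≈ 0.047429 and Q = 5/2003 ≈ 0.002496.
Under the Kimura two-parameter model, d = −½ ln(1 − 2P − Q) − ¼ ln(1 − 2Q).
1 − 2P − Q = 0.902646, giving −½ ln(0.902646) = 0.051212.
1 − 2Q = 0.995008, giving −¼ ln(0.995008) = 0.001251.
d = 0.051212 + 0.001251 = 0.052463.

0.05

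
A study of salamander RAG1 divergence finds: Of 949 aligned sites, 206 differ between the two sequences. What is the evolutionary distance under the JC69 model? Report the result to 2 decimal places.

0.26

p = 206/949 ≈ 0.217071.
d = −(3/4) ln(1 − 4p/3) = −0.75 ln(1 − 0.289428) = −0.75 ln(0.710572)
  = −0.75 × (-0.341685) = 0.256264 substitutions/site.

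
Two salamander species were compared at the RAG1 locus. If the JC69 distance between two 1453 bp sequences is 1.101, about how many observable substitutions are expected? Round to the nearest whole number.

839

Invert JC69: p = (3/4)(1 − e^(−4d/3)) = 0.75 × (1 − e^(-1.468)) = 0.75 × (1 − 0.230386) = 0.577211.
Expected differing sites = pL ≈ 0.577211 × 1453 = 838.687583 ≈ 839.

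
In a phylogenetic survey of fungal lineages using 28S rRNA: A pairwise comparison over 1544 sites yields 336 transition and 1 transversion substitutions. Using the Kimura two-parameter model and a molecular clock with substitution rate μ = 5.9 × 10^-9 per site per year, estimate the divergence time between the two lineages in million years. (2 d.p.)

P = 336/1544 ≈ 0.217617 and Q = 1/1544 ≈ 0.000648.
Under the Kimura two-parameter model, d = −½ ln(1 − 2P − Q) − ¼ ln(1 − 2Q).
1 − 2P − Q = 0.564118, giving −½ ln(0.564118) = 0.286246.
1 − 2Q = 0.998704, giving −¼ ln(0.998704) = 0.000324.
d = 0.286246 + 0.000324 = 0.286570.
Under a molecular clock d = 2μt, so t = d/(2μ) = 0.286570 / (2 × 5.9 × 10^-9) = 24.29 million years.

24.29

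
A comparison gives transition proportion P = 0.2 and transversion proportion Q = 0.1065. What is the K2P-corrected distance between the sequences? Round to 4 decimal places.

0.4130

Under the Kimura two-parameter model, d = −½ ln(1 − 2P − Q) − ¼ ln(1 − 2Q).
1 − 2P − Q = 0.4935, giving −½ ln(0.4935) = 0.353116.
1 − 2Q = 0.787, giving −¼ ln(0.787) = 0.059882.
d = 0.353116 + 0.059882 = 0.412998.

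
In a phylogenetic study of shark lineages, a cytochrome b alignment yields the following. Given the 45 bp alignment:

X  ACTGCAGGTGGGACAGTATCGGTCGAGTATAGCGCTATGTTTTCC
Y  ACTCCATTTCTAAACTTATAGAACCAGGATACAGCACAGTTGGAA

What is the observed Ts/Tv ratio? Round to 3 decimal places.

Transitions are A↔G and C↔T; transversions are all other mismatches.
Transitions: 2. Transversions: 21.
R = 2/21 = 0.095238… ≈ 0.095 (to 3 d.p.).

0.095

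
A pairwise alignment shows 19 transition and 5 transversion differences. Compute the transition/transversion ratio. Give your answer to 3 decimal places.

3.800

R = 19/5 = 3.800.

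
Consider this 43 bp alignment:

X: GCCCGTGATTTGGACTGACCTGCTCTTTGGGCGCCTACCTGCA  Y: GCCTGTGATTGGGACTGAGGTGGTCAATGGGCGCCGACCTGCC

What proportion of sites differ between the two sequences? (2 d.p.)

The sequences differ at 9 of 43 positions (sites 4, 11, 19, 20, 23, 26, 27, 36, 43).
p = 9/43 = 0.209302… ≈ 0.21 (to 2 d.p.).

0.21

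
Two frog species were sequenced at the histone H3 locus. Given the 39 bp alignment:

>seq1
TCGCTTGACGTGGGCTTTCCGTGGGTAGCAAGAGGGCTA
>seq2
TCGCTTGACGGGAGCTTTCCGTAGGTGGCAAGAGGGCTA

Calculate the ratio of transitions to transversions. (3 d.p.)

Transitions are A↔G and C↔T; transversions are all other mismatches.
Transitions: 3. Transversions: 1.
R = 3/1 = 3.000.

3.000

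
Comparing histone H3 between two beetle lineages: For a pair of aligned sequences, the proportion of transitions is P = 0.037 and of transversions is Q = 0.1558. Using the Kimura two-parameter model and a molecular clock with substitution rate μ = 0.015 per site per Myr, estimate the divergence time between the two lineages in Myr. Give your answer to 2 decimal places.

7.46

Under the Kimura two-parameter model, d = −½ ln(1 − 2P − Q) − ¼ ln(1 − 2Q).
1 − 2P − Q = 0.7702, giving −½ ln(0.7702) = 0.130553.
1 − 2Q = 0.6884, giving −¼ ln(0.6884) = 0.093346.
d = 0.130553 + 0.093346 = 0.223899.
Under a molecular clock d = 2μt, so t = d/(2μ) = 0.223899 / (2 × 0.015) = 7.46 Myr.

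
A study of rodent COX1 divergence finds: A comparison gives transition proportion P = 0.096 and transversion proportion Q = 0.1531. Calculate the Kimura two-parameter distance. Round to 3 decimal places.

Under the Kimura two-parameter model, d = −½ ln(1 − 2P − Q) − ¼ ln(1 − 2Q).
1 − 2P − Q = 0.6549, giving −½ ln(0.6549) = 0.211636.
1 − 2Q = 0.6938, giving −¼ ln(0.6938) = 0.091393.
d = 0.211636 + 0.091393 = 0.303029.

0.303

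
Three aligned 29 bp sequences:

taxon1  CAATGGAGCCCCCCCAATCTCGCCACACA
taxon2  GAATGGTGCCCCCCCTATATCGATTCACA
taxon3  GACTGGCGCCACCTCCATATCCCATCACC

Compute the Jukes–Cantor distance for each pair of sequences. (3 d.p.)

taxon1–taxon2: 7/29 sites differ → p ≈ 0.241379, d = −0.75 ln(1 − 0.321839) = 0.291278 ≈ 0.291.
taxon1–taxon3: 11/29 sites differ → p ≈ 0.37931, d = −0.75 ln(1 − 0.505747) = 0.528531 ≈ 0.529.
taxon2–taxon3: 9/29 sites differ → p ≈ 0.310345, d = −0.75 ln(1 − 0.413793) = 0.400562 ≈ 0.401.

d(taxon1,taxon2) = 0.291, d(taxon1,taxon3) = 0.529, d(taxon2,taxon3) = 0.401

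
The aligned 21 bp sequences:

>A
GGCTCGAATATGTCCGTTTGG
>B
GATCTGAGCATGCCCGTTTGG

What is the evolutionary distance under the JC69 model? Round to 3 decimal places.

The sequences differ at 7 of 21 sites (2, 3, 4, 5, 8, 9, 13), so p = 7/21 ≈ 0.333333.
d = −(3/4) ln(1 − 4p/3) = −0.75 ln(1 − 0.444444) = −0.75 ln(0.555556)
  = −0.75 × (-0.587786) = 0.440840 substitutions/site.

0.441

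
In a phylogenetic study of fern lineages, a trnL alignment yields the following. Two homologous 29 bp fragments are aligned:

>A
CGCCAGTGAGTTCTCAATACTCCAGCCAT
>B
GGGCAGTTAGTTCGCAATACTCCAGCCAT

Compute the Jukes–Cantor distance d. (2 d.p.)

The sequences differ at 4 of 29 sites (1, 3, 8, 14), so p = 4/29 ≈ 0.137931.
d = −(3/4) ln(1 − 4p/3) = −0.75 ln(1 − 0.183908) = −0.75 ln(0.816092)
  = −0.75 × (-0.203228) = 0.152421 substitutions/site.

0.15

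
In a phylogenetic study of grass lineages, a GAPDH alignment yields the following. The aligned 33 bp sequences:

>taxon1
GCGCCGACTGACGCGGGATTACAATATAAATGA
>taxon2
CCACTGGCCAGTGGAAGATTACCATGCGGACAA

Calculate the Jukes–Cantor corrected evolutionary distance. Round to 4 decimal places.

The sequences differ at 18 of 33 sites, so p = 18/33 ≈ 0.545455.
d = −(3/4) ln(1 − 4p/3) = −0.75 ln(1 − 0.727273) = −0.75 ln(0.272727)
  = −0.75 × (-1.299284) = 0.974463 substitutions/site.

0.9745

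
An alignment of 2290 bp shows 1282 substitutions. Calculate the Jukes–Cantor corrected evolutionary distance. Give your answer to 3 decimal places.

1.029

p = 1282/2290 ≈ 0.559825.
d = −(3/4) ln(1 − 4p/3) = −0.75 ln(1 − 0.746433) = −0.75 ln(0.253567)
  = −0.75 × (-1.372127) = 1.029095 substitutions/site.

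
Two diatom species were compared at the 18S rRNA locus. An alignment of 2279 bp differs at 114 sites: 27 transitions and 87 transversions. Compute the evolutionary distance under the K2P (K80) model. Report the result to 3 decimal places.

P = 27/2279 ≈ 0.011847 and Q = 87/2279 ≈ 0.038175.
Under the Kimura two-parameter model, d = −½ ln(1 − 2P − Q) − ¼ ln(1 − 2Q).
1 − 2P − Q = 0.938131, giving −½ ln(0.938131) = 0.031933.
1 − 2Q = 0.92365, giving −¼ ln(0.92365) = 0.019856.
d = 0.031933 + 0.019856 = 0.051789.

0.052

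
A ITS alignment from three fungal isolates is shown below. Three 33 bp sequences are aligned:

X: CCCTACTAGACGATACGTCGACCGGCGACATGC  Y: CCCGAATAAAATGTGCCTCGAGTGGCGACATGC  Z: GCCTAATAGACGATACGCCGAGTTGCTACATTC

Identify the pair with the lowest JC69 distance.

X–Y: 10/33 differ, p = 0.303, d = 0.388.
X–Z: 8/33 differ, p = 0.242, d = 0.293.
Y–Z: 12/33 differ, p = 0.364, d = 0.497.
The smallest distance is between X and Z.

X and Z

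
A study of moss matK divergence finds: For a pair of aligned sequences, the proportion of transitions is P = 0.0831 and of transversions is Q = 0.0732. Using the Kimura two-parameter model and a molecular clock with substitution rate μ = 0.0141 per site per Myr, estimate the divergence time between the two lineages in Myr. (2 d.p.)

6.26

Under the Kimura two-parameter model, d = −½ ln(1 − 2P − Q) − ¼ ln(1 − 2Q).
1 − 2P − Q = 0.7606, giving −½ ln(0.7606) = 0.136824.
1 − 2Q = 0.8536, giving −¼ ln(0.8536) = 0.039573.
d = 0.136824 + 0.039573 = 0.176397.
Under a molecular clock d = 2μt, so t = d/(2μ) = 0.176397 / (2 × 0.0141) = 6.26 Myr.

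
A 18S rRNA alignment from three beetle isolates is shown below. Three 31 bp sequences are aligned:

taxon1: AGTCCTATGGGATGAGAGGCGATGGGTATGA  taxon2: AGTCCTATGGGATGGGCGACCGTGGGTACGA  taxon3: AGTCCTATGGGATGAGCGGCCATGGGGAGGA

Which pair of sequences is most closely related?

taxon1–taxon2: 6/31 differ, p = 0.194, d = 0.224.
taxon1–taxon3: 4/31 differ, p = 0.129, d = 0.142.
taxon2–taxon3: 5/31 differ, p = 0.161, d = 0.182.
The smallest distance is between taxon1 and taxon3.

taxon1 and taxon3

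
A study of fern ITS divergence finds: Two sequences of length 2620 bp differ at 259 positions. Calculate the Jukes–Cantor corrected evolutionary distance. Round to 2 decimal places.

0.11

p = 259/2620 ≈ 0.098855.
d = −(3/4) ln(1 − 4p/3) = −0.75 ln(1 − 0.131807) = −0.75 ln(0.868193)
  = −0.75 × (-0.141341) = 0.106006 substitutions/site.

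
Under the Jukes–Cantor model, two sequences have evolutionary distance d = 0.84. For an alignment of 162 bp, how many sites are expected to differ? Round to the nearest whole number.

Invert JC69: p = (3/4)(1 − e^(−4d/3)) = 0.75 × (1 − e^(-1.12)) = 0.75 × (1 − 0.326280) = 0.505290.
Expected differing sites = pL ≈ 0.505290 × 162 = 81.85698 ≈ 82.

82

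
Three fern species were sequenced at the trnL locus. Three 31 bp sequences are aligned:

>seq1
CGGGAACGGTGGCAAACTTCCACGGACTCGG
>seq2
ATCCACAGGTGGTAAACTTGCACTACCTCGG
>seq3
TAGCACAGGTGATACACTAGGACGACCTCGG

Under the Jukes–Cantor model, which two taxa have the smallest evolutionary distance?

seq2 and seq3

seq1–seq2: 11/31 differ, p = 0.355, d = 0.481.
seq1–seq3: 13/31 differ, p = 0.419, d = 0.614.
seq2–seq3: 8/31 differ, p = 0.258, d = 0.316.
The smallest distance is between seq2 and seq3.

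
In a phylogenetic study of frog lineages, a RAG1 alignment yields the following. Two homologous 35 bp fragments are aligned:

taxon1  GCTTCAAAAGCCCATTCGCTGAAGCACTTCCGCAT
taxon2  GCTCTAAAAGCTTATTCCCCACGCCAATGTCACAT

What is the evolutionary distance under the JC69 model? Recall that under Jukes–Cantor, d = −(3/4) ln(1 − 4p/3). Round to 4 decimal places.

The sequences differ at 14 of 35 sites, so p = 14/35 = 0.4.
d = −(3/4) ln(1 − 4p/3) = −0.75 ln(1 − 0.533333) = −0.75 ln(0.466667)
  = −0.75 × (-0.762139) = 0.571604 substitutions/site.

0.5716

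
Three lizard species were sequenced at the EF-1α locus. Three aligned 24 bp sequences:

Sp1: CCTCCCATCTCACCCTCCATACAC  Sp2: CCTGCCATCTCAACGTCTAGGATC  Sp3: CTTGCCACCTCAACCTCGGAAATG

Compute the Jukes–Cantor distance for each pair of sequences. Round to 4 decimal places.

d(Sp1,Sp2) = 0.4408, d(Sp1,Sp3) = 0.6082, d(Sp2,Sp3) = 0.4408

Sp1–Sp2: 8/24 sites differ → p ≈ 0.333333, d = −0.75 ln(1 − 0.444444) = 0.440839 ≈ 0.4408.
Sp1–Sp3: 10/24 sites differ → p ≈ 0.416667, d = −0.75 ln(1 − 0.555556) = 0.608198 ≈ 0.6082.
Sp2–Sp3: 8/24 sites differ → p ≈ 0.333333, d = −0.75 ln(1 − 0.444444) = 0.440839 ≈ 0.4408.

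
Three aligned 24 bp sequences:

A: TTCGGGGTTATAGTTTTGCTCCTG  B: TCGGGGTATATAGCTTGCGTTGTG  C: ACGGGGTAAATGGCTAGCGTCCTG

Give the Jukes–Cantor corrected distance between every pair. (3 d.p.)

d(A,B) = 0.608, d(A,C) = 0.824, d(B,C) = 0.304

A–B: 10/24 sites differ → p ≈ 0.416667, d = −0.75 ln(1 − 0.555556) = 0.608198 ≈ 0.608.
A–C: 12/24 sites differ → p = 0.5, d = −0.75 ln(1 − 0.666667) = 0.823960 ≈ 0.824.
B–C: 6/24 sites differ → p = 0.25, d = −0.75 ln(1 − 0.333333) = 0.304098 ≈ 0.304.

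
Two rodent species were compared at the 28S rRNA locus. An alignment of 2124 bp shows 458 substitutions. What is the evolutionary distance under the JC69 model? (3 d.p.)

p = 458/2124 ≈ 0.215631.
d = −(3/4) ln(1 − 4p/3) = −0.75 ln(1 − 0.287508) = −0.75 ln(0.712492)
  = −0.75 × (-0.338987) = 0.254240 substitutions/site.

0.254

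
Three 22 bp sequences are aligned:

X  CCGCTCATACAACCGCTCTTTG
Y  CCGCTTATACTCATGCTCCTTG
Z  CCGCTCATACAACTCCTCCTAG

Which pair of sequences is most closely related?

X–Y: 6/22 differ, p = 0.273, d = 0.339.
X–Z: 4/22 differ, p = 0.182, d = 0.208.
Y–Z: 6/22 differ, p = 0.273, d = 0.339.
The smallest distance is between X and Z.

X and Z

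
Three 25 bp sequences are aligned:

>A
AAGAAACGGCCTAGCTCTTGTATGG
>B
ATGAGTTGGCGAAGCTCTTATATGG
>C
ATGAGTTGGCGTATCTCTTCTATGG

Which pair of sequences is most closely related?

A–B: 7/25 differ, p = 0.280, d = 0.351.
A–C: 7/25 differ, p = 0.280, d = 0.351.
B–C: 3/25 differ, p = 0.120, d = 0.131.
The smallest distance is between B and C.

B and C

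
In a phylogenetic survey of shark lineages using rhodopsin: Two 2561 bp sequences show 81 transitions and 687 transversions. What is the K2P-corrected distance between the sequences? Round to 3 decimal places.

0.394

P = 81/2561 ≈ 0.031628 and Q = 687/2561 ≈ 0.268255.
Under the Kimura two-parameter model, d = −½ ln(1 − 2P − Q) − ¼ ln(1 − 2Q).
1 − 2P − Q = 0.668489, giving −½ ln(0.668489) = 0.201368.
1 − 2Q = 0.46349, giving −¼ ln(0.46349) = 0.192243.
d = 0.201368 + 0.192243 = 0.393611.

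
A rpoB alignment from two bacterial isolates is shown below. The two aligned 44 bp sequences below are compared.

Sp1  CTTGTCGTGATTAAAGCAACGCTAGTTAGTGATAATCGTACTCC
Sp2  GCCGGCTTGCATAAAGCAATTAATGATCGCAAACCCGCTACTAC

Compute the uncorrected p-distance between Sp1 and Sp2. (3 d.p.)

The sequences differ at 23 of 44 positions.
p = 23/44 = 0.522727… ≈ 0.523 (to 3 d.p.).

0.523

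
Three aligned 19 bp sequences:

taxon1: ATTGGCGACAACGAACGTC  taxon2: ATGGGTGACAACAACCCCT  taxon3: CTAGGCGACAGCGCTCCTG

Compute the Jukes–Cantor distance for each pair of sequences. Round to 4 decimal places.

taxon1–taxon2: 7/19 sites differ → p ≈ 0.368421, d = −0.75 ln(1 − 0.491228) = 0.506816 ≈ 0.5068.
taxon1–taxon3: 7/19 sites differ → p ≈ 0.368421, d = −0.75 ln(1 − 0.491228) = 0.506816 ≈ 0.5068.
taxon2–taxon3: 9/19 sites differ → p ≈ 0.473684, d = −0.75 ln(1 − 0.631579) = 0.748897 ≈ 0.7489.

d(taxon1,taxon2) = 0.5068, d(taxon1,taxon3) = 0.5068, d(taxon2,taxon3) = 0.7489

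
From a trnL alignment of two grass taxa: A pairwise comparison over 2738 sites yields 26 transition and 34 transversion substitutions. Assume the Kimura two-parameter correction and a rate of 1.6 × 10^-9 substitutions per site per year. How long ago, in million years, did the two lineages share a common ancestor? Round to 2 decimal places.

6.95

P = 26/2738 ≈ 0.009496 and Q = 34/2738 ≈ 0.012418.
Under the Kimura two-parameter model, d = −½ ln(1 − 2P − Q) − ¼ ln(1 − 2Q).
1 − 2P − Q = 0.96859, giving −½ ln(0.96859) = 0.015957.
1 − 2Q = 0.975164, giving −¼ ln(0.975164) = 0.006287.
d = 0.015957 + 0.006287 = 0.022244.
Under a molecular clock d = 2μt, so t = d/(2μ) = 0.022244 / (2 × 1.6 × 10^-9) = 6.95 million years.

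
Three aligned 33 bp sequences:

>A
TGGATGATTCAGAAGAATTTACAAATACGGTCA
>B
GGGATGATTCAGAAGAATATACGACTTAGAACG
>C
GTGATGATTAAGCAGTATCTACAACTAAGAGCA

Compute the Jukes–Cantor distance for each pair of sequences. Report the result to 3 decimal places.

d(A,B) = 0.339, d(A,C) = 0.388, d(B,C) = 0.339

A–B: 9/33 sites differ → p ≈ 0.272727, d = −0.75 ln(1 − 0.363636) = 0.338988 ≈ 0.339.
A–C: 10/33 sites differ → p ≈ 0.30303, d = −0.75 ln(1 − 0.40404) = 0.388186 ≈ 0.388.
B–C: 9/33 sites differ → p ≈ 0.272727, d = −0.75 ln(1 − 0.363636) = 0.338988 ≈ 0.339.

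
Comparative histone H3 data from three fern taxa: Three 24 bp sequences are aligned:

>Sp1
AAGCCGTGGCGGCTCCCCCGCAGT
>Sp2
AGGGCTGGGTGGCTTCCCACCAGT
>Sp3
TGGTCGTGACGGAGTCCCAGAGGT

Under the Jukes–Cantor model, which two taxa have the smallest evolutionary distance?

Sp1 and Sp2

Sp1–Sp2: 8/24 differ, p = 0.333, d = 0.441.
Sp1–Sp3: 10/24 differ, p = 0.417, d = 0.608.
Sp2–Sp3: 11/24 differ, p = 0.458, d = 0.708.
The smallest distance is between Sp1 and Sp2.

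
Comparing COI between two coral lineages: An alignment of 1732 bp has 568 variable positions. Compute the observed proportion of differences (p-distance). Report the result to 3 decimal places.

p = 568/1732 = 0.327944… ≈ 0.328 (to 3 d.p.).

0.328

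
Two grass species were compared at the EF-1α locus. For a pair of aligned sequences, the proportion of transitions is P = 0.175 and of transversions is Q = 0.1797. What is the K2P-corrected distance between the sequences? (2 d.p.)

Under the Kimura two-parameter model, d = −½ ln(1 − 2P − Q) − ¼ ln(1 − 2Q).
1 − 2P − Q = 0.4703, giving −½ ln(0.4703) = 0.377192.
1 − 2Q = 0.6406, giving −¼ ln(0.6406) = 0.111338.
d = 0.377192 + 0.111338 = 0.488530.

0.49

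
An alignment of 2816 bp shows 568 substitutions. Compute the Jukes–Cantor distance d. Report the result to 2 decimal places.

p = 568/2816 ≈ 0.201705.
d = −(3/4) ln(1 − 4p/3) = −0.75 ln(1 − 0.26894) = −0.75 ln(0.73106)
  = −0.75 × (-0.313260) = 0.234945 substitutions/site.

0.23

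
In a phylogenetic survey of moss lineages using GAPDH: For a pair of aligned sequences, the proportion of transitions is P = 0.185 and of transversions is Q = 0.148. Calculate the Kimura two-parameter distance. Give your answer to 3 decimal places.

0.453

Under the Kimura two-parameter model, d = −½ ln(1 − 2P − Q) − ¼ ln(1 − 2Q).
1 − 2P − Q = 0.482, giving −½ ln(0.482) = 0.364906.
1 − 2Q = 0.704, giving −¼ ln(0.704) = 0.087744.
d = 0.364906 + 0.087744 = 0.452650.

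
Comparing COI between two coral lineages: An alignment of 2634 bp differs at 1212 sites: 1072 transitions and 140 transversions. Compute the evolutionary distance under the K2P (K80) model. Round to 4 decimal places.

P = 1072/2634 ≈ 0.406986 and Q = 140/2634 ≈ 0.053151.
Under the Kimura two-parameter model, d = −½ ln(1 − 2P − Q) − ¼ ln(1 − 2Q).
1 − 2P − Q = 0.132877, giving −½ ln(0.132877) = 1.009166.
1 − 2Q = 0.893698, giving −¼ ln(0.893698) = 0.028097.
d = 1.009166 + 0.028097 = 1.037263.

1.0373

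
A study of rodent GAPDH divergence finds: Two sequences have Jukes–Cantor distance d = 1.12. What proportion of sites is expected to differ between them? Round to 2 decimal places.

0.58

p = (3/4)(1 − e^(−4d/3)) = 0.75 × (1 − e^(-1.493333)) = 0.75 × (1 − 0.224623) = 0.581533.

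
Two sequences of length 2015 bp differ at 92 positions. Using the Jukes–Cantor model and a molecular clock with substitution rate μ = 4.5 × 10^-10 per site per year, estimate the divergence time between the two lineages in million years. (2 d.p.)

52.34

p = 92/2015 ≈ 0.045658.
d = −(3/4) ln(1 − 4p/3) = −0.75 ln(1 − 0.060877) = −0.75 ln(0.939123)
  = −0.75 × (-0.062809) = 0.047107 substitutions/site.
Under a molecular clock d = 2μt, so t = d/(2μ) = 0.047107 / (2 × 4.5 × 10^-10) = 52.34 million years.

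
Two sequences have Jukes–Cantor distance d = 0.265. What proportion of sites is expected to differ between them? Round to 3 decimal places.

p = (3/4)(1 − e^(−4d/3)) = 0.75 × (1 − e^(-0.353333)) = 0.75 × (1 − 0.702343) = 0.223243.

0.223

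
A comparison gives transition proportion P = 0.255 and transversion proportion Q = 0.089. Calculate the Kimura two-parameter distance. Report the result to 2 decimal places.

0.51

Under the Kimura two-parameter model, d = −½ ln(1 − 2P − Q) − ¼ ln(1 − 2Q).
1 − 2P − Q = 0.401, giving −½ ln(0.401) = 0.456897.
1 − 2Q = 0.822, giving −¼ ln(0.822) = 0.049004.
d = 0.456897 + 0.049004 = 0.505901.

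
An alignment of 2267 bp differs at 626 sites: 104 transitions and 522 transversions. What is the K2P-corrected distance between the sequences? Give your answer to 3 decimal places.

0.349

P = 104/2267 ≈ 0.045876 and Q = 522/2267 ≈ 0.23026.
Under the Kimura two-parameter model, d = −½ ln(1 − 2P − Q) − ¼ ln(1 − 2Q).
1 − 2P − Q = 0.677988, giving −½ ln(0.677988) = 0.194313.
1 − 2Q = 0.53948, giving −¼ ln(0.53948) = 0.154287.
d = 0.194313 + 0.154287 = 0.348600.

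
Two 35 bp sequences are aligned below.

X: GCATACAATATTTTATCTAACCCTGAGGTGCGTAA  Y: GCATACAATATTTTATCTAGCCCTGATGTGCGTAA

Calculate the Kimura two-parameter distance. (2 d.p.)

Of 35 sites, 1 differences are transitions and 1 are transversions, so P = 1/35 ≈ 0.028571 and Q = 1/35 ≈ 0.028571.
Under the Kimura two-parameter model, d = −½ ln(1 − 2P − Q) − ¼ ln(1 − 2Q).
1 − 2P − Q = 0.914287, giving −½ ln(0.914287) = 0.044805.
1 − 2Q = 0.942858, giving −¼ ln(0.942858) = 0.014710.
d = 0.044805 + 0.014710 = 0.059515.

0.06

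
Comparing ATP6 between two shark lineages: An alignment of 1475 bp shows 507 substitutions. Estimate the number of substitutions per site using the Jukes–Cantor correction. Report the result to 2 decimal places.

p = 507/1475 ≈ 0.343729.
d = −(3/4) ln(1 − 4p/3) = −0.75 ln(1 − 0.458305) = −0.75 ln(0.541695)
  = −0.75 × (-0.613052) = 0.459789 substitutions/site.

0.46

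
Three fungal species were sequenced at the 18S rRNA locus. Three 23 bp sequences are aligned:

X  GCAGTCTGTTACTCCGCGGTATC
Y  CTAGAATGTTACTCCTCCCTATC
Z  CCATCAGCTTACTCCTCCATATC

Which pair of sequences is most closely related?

X–Y: 7/23 differ, p = 0.304, d = 0.390.
X–Z: 9/23 differ, p = 0.391, d = 0.553.
Y–Z: 6/23 differ, p = 0.261, d = 0.321.
The smallest distance is between Y and Z.

Y and Z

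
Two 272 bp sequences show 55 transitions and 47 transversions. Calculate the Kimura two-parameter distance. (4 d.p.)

0.5364

P = 55/272 ≈ 0.202206 and Q = 47/272 ≈ 0.172794.
Under the Kimura two-parameter model, d = −½ ln(1 − 2P − Q) − ¼ ln(1 − 2Q).
1 − 2P − Q = 0.422794, giving −½ ln(0.422794) = 0.430435.
1 − 2Q = 0.654412, giving −¼ ln(0.654412) = 0.106005.
d = 0.430435 + 0.106005 = 0.536440.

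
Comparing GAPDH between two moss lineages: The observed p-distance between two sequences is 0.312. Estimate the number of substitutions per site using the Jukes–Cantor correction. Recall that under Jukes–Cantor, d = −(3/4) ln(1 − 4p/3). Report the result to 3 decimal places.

0.403

d = −(3/4) ln(1 − 4p/3) = −0.75 ln(1 − 0.416) = −0.75 ln(0.584)
  = −0.75 × (-0.537854) = 0.403391 substitutions/site.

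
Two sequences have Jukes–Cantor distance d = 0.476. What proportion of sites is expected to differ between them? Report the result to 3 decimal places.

0.352

p = (3/4)(1 − e^(−4d/3)) = 0.75 × (1 − e^(-0.634667)) = 0.75 × (1 − 0.530112) = 0.352416.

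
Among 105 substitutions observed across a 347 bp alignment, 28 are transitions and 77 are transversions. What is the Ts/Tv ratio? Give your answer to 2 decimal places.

R = 28/77 = 0.363636… ≈ 0.36 (to 2 d.p.).

0.36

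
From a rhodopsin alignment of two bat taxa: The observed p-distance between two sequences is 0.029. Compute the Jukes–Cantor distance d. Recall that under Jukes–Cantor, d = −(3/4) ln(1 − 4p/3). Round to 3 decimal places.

d = −(3/4) ln(1 − 4p/3) = −0.75 ln(1 − 0.038667) = −0.75 ln(0.961333)
  = −0.75 × (-0.039434) = 0.029576 substitutions/site.

0.030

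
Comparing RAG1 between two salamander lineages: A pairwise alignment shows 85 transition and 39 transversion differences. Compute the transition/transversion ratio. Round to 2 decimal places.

2.18

R = 85/39 = 2.179487… ≈ 2.18 (to 2 d.p.).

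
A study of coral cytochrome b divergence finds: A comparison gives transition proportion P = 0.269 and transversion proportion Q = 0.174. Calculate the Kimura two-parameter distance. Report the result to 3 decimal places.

0.729

Under the Kimura two-parameter model, d = −½ ln(1 − 2P − Q) − ¼ ln(1 − 2Q).
1 − 2P − Q = 0.288, giving −½ ln(0.288) = 0.622397.
1 − 2Q = 0.652, giving −¼ ln(0.652) = 0.106928.
d = 0.622397 + 0.106928 = 0.729325.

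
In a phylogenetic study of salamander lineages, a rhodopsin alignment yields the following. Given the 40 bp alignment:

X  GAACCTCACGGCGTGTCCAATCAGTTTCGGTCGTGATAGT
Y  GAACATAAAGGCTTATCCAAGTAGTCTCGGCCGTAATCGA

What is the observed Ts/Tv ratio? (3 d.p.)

Transitions are A↔G and C↔T; transversions are all other mismatches.
Transitions: 5. Transversions: 7.
R = 5/7 = 0.714285… ≈ 0.714 (to 3 d.p.).

0.714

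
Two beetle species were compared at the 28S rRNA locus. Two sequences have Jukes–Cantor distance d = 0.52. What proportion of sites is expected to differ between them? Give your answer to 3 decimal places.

p = (3/4)(1 − e^(−4d/3)) = 0.75 × (1 − e^(-0.693333)) = 0.75 × (1 − 0.499907) = 0.375070.

0.375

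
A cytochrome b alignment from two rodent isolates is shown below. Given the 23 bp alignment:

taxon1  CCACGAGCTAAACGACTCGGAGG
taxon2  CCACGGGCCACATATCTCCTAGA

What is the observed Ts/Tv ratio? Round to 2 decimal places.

1.25

Transitions are A↔G and C↔T; transversions are all other mismatches.
Transitions: 5. Transversions: 4.
R = 5/4 = 1.25.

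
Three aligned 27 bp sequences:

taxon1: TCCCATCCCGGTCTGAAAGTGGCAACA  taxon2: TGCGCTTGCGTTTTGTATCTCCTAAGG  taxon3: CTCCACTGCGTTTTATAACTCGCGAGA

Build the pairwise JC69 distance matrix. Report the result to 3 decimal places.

taxon1–taxon2: 15/27 sites differ → p ≈ 0.555556, d = −0.75 ln(1 − 0.740741) = 1.012446 ≈ 1.012.
taxon1–taxon3: 13/27 sites differ → p ≈ 0.481481, d = −0.75 ln(1 − 0.641975) = 0.770364 ≈ 0.770.
taxon2–taxon3: 11/27 sites differ → p ≈ 0.407407, d = −0.75 ln(1 − 0.543209) = 0.587647 ≈ 0.588.

d(taxon1,taxon2) = 1.012, d(taxon1,taxon3) = 0.770, d(taxon2,taxon3) = 0.588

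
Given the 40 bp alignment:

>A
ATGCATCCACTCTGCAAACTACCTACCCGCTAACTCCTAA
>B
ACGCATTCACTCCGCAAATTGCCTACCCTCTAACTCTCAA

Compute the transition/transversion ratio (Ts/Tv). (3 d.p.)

7.000

Transitions are A↔G and C↔T; transversions are all other mismatches.
Transitions: 7. Transversions: 1.
R = 7/1 = 7.000.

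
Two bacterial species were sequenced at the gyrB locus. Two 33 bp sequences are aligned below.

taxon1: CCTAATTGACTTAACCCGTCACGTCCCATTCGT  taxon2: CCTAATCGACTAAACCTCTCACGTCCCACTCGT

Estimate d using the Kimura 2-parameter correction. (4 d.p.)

0.1711

Of 33 sites, 3 differences are transitions and 2 are transversions, so P = 3/33 ≈ 0.090909 and Q = 2/33 ≈ 0.060606.
Under the Kimura two-parameter model, d = −½ ln(1 − 2P − Q) − ¼ ln(1 − 2Q).
1 − 2P − Q = 0.757576, giving −½ ln(0.757576) = 0.138816.
1 − 2Q = 0.878788, giving −¼ ln(0.878788) = 0.032303.
d = 0.138816 + 0.032303 = 0.171119.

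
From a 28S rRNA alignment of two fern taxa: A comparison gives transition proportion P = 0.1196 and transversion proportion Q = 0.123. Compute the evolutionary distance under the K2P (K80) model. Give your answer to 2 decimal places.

0.30

Under the Kimura two-parameter model, d = −½ ln(1 − 2P − Q) − ¼ ln(1 − 2Q).
1 − 2P − Q = 0.6378, giving −½ ln(0.6378) = 0.224865.
1 − 2Q = 0.754, giving −¼ ln(0.754) = 0.070591.
d = 0.224865 + 0.070591 = 0.295456.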